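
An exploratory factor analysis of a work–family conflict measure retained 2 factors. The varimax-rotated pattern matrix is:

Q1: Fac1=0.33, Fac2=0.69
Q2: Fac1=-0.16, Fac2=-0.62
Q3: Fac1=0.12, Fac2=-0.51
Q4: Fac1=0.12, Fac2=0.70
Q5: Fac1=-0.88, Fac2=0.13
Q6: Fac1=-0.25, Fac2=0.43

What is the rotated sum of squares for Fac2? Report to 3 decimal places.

SS loadings for Fac2 = 0.69² + (-0.62)² + (-0.51)² + 0.70² + 0.13² + 0.43² = 0.4761 + 0.3844 + 0.2601 + 0.4900 + 0.0169 + 0.1849 = 1.8124

1.812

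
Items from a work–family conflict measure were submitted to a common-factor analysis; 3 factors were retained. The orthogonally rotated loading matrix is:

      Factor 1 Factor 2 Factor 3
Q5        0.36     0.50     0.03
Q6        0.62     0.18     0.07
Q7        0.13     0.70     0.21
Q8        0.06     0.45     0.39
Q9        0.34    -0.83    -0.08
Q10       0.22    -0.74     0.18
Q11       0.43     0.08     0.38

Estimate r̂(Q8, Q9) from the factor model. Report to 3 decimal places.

r̂ = Σ λ_i·λ_j across factors = (0.06)(0.34) + (0.45)(-0.83) + (0.39)(-0.08)
  = +0.0204 -0.3735 -0.0312 = -0.3843

-0.384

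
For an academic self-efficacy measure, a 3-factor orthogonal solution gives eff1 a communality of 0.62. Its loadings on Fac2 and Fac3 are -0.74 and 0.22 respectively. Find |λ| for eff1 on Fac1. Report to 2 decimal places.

Under orthogonal rotation h² = Σλ², so λ_Fac1² = h² − (0.5960) = 0.62 − 0.5960 = 0.0240.
|λ| = √0.0240 = 0.1549.

0.15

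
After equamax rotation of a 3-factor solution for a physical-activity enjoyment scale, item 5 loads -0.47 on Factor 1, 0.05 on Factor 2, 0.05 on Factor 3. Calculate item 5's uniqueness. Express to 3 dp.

h² = (-0.47)² + 0.05² + 0.05² = 0.2209 + 0.0025 + 0.0025 = 0.2259
Uniqueness u² = 1 − h² = 1 − 0.2259 = 0.7741

0.774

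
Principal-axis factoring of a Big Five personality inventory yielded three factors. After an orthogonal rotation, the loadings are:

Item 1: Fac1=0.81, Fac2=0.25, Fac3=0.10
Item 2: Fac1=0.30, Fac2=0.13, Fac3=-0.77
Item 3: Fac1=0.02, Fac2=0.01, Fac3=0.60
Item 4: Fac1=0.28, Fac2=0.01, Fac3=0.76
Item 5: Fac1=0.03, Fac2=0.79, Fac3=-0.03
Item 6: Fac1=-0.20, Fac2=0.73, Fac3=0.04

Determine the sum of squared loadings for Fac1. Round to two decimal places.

0.87

SS loadings for Fac1 = 0.81² + 0.30² + 0.02² + 0.28² + 0.03² + (-0.20)² = 0.6561 + 0.0900 + 0.0004 + 0.0784 + 0.0009 + 0.0400 = 0.8658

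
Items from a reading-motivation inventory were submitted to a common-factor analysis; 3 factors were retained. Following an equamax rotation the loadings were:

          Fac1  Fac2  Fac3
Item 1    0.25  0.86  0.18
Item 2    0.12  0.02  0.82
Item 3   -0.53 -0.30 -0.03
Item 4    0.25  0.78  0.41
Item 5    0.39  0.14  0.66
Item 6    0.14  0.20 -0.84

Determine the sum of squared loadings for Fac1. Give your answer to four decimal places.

SS loadings for Fac1 = 0.25² + 0.12² + (-0.53)² + 0.25² + 0.39² + 0.14² = 0.0625 + 0.0144 + 0.2809 + 0.0625 + 0.1521 + 0.0196 = 0.5920

0.5920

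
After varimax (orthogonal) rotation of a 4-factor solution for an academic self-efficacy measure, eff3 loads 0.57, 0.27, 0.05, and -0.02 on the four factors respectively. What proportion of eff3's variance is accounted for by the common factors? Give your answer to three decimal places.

h² = 0.57² + 0.27² + 0.05² + (-0.02)² = 0.3249 + 0.0729 + 0.0025 + 0.0004 = 0.4007

0.401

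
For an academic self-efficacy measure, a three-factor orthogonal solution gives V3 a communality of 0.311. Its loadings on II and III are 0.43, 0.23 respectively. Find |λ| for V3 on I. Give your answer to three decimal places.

0.271

Under orthogonal rotation h² = Σλ², so λ_I² = h² − (0.2378) = 0.311 − 0.2378 = 0.0732.
|λ| = √0.0732 = 0.2706.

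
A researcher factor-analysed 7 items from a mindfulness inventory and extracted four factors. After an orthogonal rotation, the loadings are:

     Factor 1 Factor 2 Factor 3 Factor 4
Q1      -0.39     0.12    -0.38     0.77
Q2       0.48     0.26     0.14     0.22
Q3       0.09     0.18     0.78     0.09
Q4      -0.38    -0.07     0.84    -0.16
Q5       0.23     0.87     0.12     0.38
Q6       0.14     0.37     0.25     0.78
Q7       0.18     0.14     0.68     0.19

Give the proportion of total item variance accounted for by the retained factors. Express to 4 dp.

0.7363

Communalities: 0.9038, 0.3660, 0.6570, 0.8805, 0.9686, 0.8274, 0.5505; Σh² = 5.1538.
Total variance with 7 standardized items is 7, so the solution explains 5.1538/7 = 0.7363.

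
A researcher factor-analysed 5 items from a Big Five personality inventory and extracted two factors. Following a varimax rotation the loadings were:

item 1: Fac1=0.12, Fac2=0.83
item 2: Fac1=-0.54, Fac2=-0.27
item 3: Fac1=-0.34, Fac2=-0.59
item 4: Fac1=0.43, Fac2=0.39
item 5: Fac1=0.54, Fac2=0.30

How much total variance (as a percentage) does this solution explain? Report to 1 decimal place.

SS loadings by factor: 0.8981, 1.3520; total = 2.2501.
Total variance with 5 standardized items is 5, so the solution explains 2.2501/5 = 0.4500 = 45.00%.

45.0%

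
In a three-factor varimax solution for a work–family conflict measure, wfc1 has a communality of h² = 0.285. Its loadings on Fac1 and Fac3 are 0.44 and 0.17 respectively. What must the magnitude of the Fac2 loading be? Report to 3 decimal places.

0.250

Under orthogonal rotation h² = Σλ², so λ_Fac2² = h² − (0.2225) = 0.285 − 0.2225 = 0.0625.
|λ| = √0.0625 = 0.2500.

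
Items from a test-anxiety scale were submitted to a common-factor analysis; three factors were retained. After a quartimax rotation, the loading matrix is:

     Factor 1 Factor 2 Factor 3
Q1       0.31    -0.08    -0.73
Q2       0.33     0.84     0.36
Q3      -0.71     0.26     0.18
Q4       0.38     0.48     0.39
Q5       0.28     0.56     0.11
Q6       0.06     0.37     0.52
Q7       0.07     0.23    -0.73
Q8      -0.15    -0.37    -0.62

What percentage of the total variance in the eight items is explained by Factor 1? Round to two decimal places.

SS loadings for Factor 1 = 0.31² + 0.33² + (-0.71)² + 0.38² + 0.28² + 0.06² + 0.07² + (-0.15)² = 0.9629
With 8 standardized items, total variance = 8. Proportion = 0.9629/8 = 0.1204 → 12.04%.

12.04%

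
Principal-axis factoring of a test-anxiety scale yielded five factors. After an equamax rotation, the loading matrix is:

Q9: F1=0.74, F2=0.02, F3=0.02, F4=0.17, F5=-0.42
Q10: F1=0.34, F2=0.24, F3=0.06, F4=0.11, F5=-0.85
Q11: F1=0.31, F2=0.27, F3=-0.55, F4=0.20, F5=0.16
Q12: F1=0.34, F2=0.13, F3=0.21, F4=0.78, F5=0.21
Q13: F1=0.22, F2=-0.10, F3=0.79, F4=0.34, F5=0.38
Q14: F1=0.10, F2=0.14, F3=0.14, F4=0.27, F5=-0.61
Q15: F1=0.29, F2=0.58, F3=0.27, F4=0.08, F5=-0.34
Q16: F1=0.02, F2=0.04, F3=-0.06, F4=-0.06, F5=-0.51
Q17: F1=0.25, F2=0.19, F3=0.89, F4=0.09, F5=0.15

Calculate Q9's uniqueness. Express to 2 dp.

h² = 0.74² + 0.02² + 0.02² + 0.17² + (-0.42)² = 0.5476 + 0.0004 + 0.0004 + 0.0289 + 0.1764 = 0.7537
Uniqueness u² = 1 − h² = 1 − 0.7537 = 0.2463

0.25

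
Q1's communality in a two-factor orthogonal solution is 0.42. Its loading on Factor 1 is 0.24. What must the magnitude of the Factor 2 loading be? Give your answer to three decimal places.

0.602

Under orthogonal rotation h² = Σλ², so λ_Factor 2² = h² − (0.0576) = 0.42 − 0.0576 = 0.3624.
|λ| = √0.3624 = 0.6020.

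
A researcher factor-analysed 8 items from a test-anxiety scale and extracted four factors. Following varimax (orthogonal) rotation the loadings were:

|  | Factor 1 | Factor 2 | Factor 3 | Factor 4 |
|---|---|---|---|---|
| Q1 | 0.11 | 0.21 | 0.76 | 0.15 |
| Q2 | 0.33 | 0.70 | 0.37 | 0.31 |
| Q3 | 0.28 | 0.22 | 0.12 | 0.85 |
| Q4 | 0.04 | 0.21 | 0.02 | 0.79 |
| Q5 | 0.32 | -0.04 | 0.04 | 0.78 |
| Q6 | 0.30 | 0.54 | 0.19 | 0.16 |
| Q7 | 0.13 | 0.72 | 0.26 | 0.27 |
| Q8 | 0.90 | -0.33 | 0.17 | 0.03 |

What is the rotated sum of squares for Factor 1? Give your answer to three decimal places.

1.220

SS loadings for Factor 1 = 0.11² + 0.33² + 0.28² + 0.04² + 0.32² + 0.30² + 0.13² + 0.90² = 0.0121 + 0.1089 + 0.0784 + 0.0016 + 0.1024 + 0.0900 + 0.0169 + 0.8100 = 1.2203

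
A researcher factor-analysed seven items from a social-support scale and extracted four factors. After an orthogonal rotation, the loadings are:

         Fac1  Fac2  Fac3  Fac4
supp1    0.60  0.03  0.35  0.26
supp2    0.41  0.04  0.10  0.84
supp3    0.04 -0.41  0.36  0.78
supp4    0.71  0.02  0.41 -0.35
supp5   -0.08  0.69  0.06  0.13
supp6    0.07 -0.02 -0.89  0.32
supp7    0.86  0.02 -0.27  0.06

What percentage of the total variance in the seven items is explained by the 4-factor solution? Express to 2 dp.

Communalities: 0.5510, 0.8853, 0.9077, 0.7951, 0.5030, 0.8998, 0.8165; Σh² = 5.3584.
Total variance with 7 standardized items is 7, so the solution explains 5.3584/7 = 0.7655 = 76.55%.

76.55%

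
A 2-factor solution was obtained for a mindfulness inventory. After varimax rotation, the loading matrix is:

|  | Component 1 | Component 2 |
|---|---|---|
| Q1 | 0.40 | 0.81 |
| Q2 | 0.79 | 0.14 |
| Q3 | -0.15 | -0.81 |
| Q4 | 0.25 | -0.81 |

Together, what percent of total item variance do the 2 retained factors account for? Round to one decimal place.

71.4%

SS loadings by factor: 0.8691, 1.9879; total = 2.8570.
Total variance with 4 standardized items is 4, so the solution explains 2.8570/4 = 0.7143 = 71.43%.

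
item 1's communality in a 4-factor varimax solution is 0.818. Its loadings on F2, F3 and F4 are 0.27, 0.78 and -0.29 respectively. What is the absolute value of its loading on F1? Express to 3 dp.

0.229

Under orthogonal rotation h² = Σλ², so λ_F1² = h² − (0.7654) = 0.818 − 0.7654 = 0.0526.
|λ| = √0.0526 = 0.2293.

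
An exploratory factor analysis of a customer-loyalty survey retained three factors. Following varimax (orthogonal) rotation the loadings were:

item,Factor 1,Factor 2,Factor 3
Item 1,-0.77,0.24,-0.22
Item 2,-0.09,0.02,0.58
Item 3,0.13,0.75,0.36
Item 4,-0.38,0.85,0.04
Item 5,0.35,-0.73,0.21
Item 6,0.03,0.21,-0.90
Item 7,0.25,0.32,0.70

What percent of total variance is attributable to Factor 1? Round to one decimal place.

13.5%

SS loadings for Factor 1 = (-0.77)² + (-0.09)² + 0.13² + (-0.38)² + 0.35² + 0.03² + 0.25² = 0.9482
With 7 standardized items, total variance = 7. Proportion = 0.9482/7 = 0.1355 → 13.55%.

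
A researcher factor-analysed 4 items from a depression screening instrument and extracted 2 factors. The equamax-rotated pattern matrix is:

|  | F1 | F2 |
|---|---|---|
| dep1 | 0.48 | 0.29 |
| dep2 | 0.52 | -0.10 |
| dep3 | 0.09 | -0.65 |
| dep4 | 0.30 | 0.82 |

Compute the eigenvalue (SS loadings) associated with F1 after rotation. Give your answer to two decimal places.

0.60

SS loadings for F1 = 0.48² + 0.52² + 0.09² + 0.30² = 0.2304 + 0.2704 + 0.0081 + 0.0900 = 0.5989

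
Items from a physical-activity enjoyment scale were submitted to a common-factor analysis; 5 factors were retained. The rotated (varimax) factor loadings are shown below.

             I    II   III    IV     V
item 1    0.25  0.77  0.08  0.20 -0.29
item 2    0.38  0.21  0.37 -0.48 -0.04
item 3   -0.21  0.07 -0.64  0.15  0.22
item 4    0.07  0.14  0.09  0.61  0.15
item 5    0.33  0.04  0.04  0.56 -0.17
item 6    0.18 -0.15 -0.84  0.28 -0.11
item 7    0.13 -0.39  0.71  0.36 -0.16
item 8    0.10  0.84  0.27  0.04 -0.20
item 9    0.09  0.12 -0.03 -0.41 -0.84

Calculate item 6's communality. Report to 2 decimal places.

h² = 0.18² + (-0.15)² + (-0.84)² + 0.28² + (-0.11)² = 0.0324 + 0.0225 + 0.7056 + 0.0784 + 0.0121 = 0.8510

0.85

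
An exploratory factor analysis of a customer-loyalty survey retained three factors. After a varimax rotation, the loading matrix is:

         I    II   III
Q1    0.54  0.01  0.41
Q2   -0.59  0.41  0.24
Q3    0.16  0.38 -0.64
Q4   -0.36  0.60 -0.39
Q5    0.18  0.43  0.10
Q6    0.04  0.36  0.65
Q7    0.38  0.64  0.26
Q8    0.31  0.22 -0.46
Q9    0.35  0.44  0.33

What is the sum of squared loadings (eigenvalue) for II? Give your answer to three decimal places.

SS loadings for II = 0.01² + 0.41² + 0.38² + 0.60² + 0.43² + 0.36² + 0.64² + 0.22² + 0.44² = 0.0001 + 0.1681 + 0.1444 + 0.3600 + 0.1849 + 0.1296 + 0.4096 + 0.0484 + 0.1936 = 1.6387

1.639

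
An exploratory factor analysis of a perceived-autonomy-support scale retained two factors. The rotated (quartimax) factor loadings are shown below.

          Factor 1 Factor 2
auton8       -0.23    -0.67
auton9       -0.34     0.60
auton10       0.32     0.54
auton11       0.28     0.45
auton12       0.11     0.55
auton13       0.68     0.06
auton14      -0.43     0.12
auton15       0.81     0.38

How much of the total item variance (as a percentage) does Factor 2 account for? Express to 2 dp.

SS loadings for Factor 2 = (-0.67)² + 0.60² + 0.54² + 0.45² + 0.55² + 0.06² + 0.12² + 0.38² = 1.7679
With 8 standardized items, total variance = 8. Proportion = 1.7679/8 = 0.2210 → 22.10%.

22.10%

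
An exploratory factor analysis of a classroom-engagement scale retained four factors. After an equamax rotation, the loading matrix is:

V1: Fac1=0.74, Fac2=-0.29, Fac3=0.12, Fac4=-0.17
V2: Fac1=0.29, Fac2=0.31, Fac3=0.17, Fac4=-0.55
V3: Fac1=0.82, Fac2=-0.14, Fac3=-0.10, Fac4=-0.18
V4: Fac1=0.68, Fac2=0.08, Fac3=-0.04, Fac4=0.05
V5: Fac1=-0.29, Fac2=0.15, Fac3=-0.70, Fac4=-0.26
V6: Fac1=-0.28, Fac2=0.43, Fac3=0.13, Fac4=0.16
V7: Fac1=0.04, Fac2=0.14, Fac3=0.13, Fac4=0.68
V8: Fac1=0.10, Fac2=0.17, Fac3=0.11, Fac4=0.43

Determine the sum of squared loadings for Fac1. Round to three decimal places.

1.941

SS loadings for Fac1 = 0.74² + 0.29² + 0.82² + 0.68² + (-0.29)² + (-0.28)² + 0.04² + 0.10² = 0.5476 + 0.0841 + 0.6724 + 0.4624 + 0.0841 + 0.0784 + 0.0016 + 0.0100 = 1.9406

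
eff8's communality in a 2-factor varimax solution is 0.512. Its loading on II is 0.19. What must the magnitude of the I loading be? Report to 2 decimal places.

Under orthogonal rotation h² = Σλ², so λ_I² = h² − (0.0361) = 0.512 − 0.0361 = 0.4759.
|λ| = √0.4759 = 0.6899.

0.69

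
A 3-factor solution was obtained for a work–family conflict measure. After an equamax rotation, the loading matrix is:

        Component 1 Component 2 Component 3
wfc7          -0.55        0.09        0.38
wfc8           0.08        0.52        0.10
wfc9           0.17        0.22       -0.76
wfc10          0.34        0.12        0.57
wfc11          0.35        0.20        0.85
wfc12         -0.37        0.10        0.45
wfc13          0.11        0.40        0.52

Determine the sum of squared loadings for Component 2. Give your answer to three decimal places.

SS loadings for Component 2 = 0.09² + 0.52² + 0.22² + 0.12² + 0.20² + 0.10² + 0.40² = 0.0081 + 0.2704 + 0.0484 + 0.0144 + 0.0400 + 0.0100 + 0.1600 = 0.5513

0.551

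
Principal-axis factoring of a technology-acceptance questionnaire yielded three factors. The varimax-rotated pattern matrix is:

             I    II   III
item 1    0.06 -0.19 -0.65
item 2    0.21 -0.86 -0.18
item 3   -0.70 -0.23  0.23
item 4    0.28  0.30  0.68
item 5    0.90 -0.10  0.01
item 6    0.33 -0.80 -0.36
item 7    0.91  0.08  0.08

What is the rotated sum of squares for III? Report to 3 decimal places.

SS loadings for III = (-0.65)² + (-0.18)² + 0.23² + 0.68² + 0.01² + (-0.36)² + 0.08² = 0.4225 + 0.0324 + 0.0529 + 0.4624 + 0.0001 + 0.1296 + 0.0064 = 1.1063

1.106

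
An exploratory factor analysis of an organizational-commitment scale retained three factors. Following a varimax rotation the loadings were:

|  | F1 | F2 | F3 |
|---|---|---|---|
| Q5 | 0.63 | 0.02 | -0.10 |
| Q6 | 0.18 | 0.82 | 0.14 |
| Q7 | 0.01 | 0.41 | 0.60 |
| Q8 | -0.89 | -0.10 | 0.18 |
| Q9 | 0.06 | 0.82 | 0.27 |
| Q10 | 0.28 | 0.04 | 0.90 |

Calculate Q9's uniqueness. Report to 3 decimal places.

h² = 0.06² + 0.82² + 0.27² = 0.0036 + 0.6724 + 0.0729 = 0.7489
Uniqueness u² = 1 − h² = 1 − 0.7489 = 0.2511

0.251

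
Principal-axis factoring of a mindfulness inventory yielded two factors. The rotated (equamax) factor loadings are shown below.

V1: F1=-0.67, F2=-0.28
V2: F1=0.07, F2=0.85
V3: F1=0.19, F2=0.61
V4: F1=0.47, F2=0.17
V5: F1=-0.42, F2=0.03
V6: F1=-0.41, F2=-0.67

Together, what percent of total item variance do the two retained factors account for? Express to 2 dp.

Communalities: 0.5273, 0.7274, 0.4082, 0.2498, 0.1773, 0.6170; Σh² = 2.7070.
Total variance with 6 standardized items is 6, so the solution explains 2.7070/6 = 0.4512 = 45.12%.

45.12%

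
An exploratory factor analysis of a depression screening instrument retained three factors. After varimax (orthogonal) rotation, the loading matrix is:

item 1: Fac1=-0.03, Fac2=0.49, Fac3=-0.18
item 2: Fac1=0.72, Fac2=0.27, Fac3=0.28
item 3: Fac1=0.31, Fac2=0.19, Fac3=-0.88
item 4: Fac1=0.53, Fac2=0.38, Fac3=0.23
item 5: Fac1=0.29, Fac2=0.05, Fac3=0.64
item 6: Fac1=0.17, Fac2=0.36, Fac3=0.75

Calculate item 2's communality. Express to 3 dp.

0.670

h² = 0.72² + 0.27² + 0.28² = 0.5184 + 0.0729 + 0.0784 = 0.6697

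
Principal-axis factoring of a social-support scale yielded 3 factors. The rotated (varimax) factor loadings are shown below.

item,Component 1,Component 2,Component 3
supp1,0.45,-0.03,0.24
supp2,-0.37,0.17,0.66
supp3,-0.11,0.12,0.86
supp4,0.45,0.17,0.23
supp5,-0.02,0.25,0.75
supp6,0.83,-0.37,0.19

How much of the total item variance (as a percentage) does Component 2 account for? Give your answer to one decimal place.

4.5%

SS loadings for Component 2 = (-0.03)² + 0.17² + 0.12² + 0.17² + 0.25² + (-0.37)² = 0.2725
With 6 standardized items, total variance = 6. Proportion = 0.2725/6 = 0.0454 → 4.54%.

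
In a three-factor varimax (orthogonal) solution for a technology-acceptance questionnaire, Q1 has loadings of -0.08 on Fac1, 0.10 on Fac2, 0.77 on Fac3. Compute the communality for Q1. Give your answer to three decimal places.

0.609

h² = (-0.08)² + 0.10² + 0.77² = 0.0064 + 0.0100 + 0.5929 = 0.6093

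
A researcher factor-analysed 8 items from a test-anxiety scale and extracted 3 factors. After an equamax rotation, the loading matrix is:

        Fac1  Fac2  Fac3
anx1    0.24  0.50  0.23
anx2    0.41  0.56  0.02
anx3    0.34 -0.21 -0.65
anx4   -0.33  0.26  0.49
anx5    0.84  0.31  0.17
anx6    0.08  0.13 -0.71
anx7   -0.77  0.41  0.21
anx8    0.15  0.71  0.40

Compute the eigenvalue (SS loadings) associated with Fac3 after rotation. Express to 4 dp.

1.4530

SS loadings for Fac3 = 0.23² + 0.02² + (-0.65)² + 0.49² + 0.17² + (-0.71)² + 0.21² + 0.40² = 0.0529 + 0.0004 + 0.4225 + 0.2401 + 0.0289 + 0.5041 + 0.0441 + 0.1600 = 1.4530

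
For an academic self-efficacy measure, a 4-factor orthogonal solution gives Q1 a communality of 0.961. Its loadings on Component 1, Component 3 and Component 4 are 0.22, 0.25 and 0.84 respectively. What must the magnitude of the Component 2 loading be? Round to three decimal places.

0.380

Under orthogonal rotation h² = Σλ², so λ_Component 2² = h² − (0.8165) = 0.961 − 0.8165 = 0.1445.
|λ| = √0.1445 = 0.3801.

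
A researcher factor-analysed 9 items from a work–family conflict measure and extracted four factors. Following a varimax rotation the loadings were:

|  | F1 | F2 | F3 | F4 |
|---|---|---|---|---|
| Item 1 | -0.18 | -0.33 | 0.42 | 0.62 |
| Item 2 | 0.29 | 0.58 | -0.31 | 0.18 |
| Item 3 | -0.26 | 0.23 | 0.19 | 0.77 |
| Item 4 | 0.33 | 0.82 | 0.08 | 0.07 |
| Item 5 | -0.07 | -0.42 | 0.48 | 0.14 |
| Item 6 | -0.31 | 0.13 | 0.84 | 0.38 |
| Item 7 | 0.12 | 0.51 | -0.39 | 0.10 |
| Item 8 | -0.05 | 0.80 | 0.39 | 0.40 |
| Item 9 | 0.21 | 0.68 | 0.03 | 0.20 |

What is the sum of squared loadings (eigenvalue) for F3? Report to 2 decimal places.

SS loadings for F3 = 0.42² + (-0.31)² + 0.19² + 0.08² + 0.48² + 0.84² + (-0.39)² + 0.39² + 0.03² = 0.1764 + 0.0961 + 0.0361 + 0.0064 + 0.2304 + 0.7056 + 0.1521 + 0.1521 + 0.0009 = 1.5561

1.56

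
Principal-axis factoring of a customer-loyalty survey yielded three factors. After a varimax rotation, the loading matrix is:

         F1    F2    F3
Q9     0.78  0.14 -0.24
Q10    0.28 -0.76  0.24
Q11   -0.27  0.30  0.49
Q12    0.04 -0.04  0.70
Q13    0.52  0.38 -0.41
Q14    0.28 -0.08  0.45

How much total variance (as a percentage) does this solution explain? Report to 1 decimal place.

52.8%

SS loadings by factor: 1.1101, 0.8396, 1.2159; total = 3.1656.
Total variance with 6 standardized items is 6, so the solution explains 3.1656/6 = 0.5276 = 52.76%.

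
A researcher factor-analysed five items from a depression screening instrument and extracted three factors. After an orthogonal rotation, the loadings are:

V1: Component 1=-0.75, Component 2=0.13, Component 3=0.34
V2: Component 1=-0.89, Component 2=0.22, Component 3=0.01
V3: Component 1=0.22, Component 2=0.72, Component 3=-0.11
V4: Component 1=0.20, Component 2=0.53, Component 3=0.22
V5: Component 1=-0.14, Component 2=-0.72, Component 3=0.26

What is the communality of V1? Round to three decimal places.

0.695

h² = (-0.75)² + 0.13² + 0.34² = 0.5625 + 0.0169 + 0.1156 = 0.6950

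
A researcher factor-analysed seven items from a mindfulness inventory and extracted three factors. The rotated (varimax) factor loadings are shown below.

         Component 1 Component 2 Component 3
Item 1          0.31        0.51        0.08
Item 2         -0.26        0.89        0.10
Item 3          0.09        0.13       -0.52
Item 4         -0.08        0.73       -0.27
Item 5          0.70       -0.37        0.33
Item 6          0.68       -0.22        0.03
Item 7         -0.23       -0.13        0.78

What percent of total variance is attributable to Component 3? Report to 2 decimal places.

15.40%

SS loadings for Component 3 = 0.08² + 0.10² + (-0.52)² + (-0.27)² + 0.33² + 0.03² + 0.78² = 1.0779
With 7 standardized items, total variance = 7. Proportion = 1.0779/7 = 0.1540 → 15.40%.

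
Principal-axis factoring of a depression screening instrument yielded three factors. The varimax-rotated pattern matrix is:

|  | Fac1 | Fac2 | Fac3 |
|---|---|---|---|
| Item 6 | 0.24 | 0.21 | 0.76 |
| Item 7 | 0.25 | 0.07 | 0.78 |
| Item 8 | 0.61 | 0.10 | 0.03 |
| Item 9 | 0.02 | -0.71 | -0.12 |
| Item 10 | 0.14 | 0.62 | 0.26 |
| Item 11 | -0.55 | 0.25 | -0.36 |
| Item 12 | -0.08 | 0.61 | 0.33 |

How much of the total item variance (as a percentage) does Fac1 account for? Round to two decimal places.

SS loadings for Fac1 = 0.24² + 0.25² + 0.61² + 0.02² + 0.14² + (-0.55)² + (-0.08)² = 0.8211
With 7 standardized items, total variance = 7. Proportion = 0.8211/7 = 0.1173 → 11.73%.

11.73%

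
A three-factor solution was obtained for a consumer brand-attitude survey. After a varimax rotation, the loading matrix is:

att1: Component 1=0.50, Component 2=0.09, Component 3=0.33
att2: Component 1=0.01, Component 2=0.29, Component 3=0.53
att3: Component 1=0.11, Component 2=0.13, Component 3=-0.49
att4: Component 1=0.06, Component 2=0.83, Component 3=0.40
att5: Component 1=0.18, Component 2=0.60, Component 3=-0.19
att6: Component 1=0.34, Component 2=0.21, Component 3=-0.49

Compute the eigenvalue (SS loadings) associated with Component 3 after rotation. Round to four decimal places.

SS loadings for Component 3 = 0.33² + 0.53² + (-0.49)² + 0.40² + (-0.19)² + (-0.49)² = 0.1089 + 0.2809 + 0.2401 + 0.1600 + 0.0361 + 0.2401 = 1.0661

1.0661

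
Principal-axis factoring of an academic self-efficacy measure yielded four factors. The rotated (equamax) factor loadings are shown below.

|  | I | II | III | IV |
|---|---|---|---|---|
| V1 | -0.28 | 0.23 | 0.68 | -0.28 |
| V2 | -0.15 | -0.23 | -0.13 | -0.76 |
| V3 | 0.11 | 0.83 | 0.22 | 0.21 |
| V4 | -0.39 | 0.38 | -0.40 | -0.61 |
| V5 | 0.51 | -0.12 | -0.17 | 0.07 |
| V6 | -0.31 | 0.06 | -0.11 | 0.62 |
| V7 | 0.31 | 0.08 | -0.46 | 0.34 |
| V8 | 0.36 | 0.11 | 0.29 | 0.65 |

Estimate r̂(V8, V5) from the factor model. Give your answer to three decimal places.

r̂ = Σ λ_i·λ_j across factors = (0.36)(0.51) + (0.11)(-0.12) + (0.29)(-0.17) + (0.65)(0.07)
  = +0.1836 -0.0132 -0.0493 +0.0455 = 0.1666

0.167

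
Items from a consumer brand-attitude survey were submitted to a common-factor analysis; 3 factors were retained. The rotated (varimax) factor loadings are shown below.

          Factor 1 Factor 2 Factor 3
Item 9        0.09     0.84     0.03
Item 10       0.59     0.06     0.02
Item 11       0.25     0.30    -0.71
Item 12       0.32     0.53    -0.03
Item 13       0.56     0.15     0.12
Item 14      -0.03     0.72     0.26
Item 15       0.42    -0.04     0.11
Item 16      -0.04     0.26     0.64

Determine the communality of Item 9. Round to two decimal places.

h² = 0.09² + 0.84² + 0.03² = 0.0081 + 0.7056 + 0.0009 = 0.7146

0.71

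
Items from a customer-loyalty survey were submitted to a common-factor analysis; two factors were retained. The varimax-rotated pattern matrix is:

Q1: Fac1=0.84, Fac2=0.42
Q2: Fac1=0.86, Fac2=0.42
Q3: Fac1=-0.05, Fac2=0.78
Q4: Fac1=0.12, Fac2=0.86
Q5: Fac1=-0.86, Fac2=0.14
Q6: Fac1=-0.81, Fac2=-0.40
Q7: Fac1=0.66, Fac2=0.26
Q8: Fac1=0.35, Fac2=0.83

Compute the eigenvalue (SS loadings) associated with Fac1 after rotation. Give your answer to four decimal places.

3.4159

SS loadings for Fac1 = 0.84² + 0.86² + (-0.05)² + 0.12² + (-0.86)² + (-0.81)² + 0.66² + 0.35² = 0.7056 + 0.7396 + 0.0025 + 0.0144 + 0.7396 + 0.6561 + 0.4356 + 0.1225 = 3.4159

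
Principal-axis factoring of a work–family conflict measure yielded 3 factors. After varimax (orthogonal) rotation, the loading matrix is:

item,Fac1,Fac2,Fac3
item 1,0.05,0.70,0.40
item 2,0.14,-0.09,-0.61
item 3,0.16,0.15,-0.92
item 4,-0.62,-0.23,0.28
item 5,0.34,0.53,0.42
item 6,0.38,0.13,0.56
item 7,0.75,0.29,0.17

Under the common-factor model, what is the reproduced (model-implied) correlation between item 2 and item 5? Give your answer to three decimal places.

r̂ = Σ λ_i·λ_j across factors = (0.14)(0.34) + (-0.09)(0.53) + (-0.61)(0.42)
  = +0.0476 -0.0477 -0.2562 = -0.2563

-0.256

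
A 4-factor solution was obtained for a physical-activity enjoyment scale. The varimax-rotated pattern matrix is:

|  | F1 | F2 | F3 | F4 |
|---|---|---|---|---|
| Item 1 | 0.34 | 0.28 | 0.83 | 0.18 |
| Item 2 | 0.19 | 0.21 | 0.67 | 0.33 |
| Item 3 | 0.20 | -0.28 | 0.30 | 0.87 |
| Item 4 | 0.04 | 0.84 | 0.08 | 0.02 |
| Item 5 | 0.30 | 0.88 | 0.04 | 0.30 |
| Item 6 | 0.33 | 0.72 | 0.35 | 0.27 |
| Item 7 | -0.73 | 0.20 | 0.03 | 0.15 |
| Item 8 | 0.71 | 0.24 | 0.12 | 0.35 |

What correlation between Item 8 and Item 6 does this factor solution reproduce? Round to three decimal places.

r̂ = Σ λ_i·λ_j across factors = (0.71)(0.33) + (0.24)(0.72) + (0.12)(0.35) + (0.35)(0.27)
  = +0.2343 +0.1728 +0.0420 +0.0945 = 0.5436

0.544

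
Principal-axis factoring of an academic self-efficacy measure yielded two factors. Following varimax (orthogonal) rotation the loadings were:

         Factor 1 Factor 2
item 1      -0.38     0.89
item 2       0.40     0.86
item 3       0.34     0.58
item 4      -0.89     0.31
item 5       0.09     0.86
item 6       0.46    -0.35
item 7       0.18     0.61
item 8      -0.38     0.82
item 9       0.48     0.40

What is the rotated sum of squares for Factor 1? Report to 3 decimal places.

1.839

SS loadings for Factor 1 = (-0.38)² + 0.40² + 0.34² + (-0.89)² + 0.09² + 0.46² + 0.18² + (-0.38)² + 0.48² = 0.1444 + 0.1600 + 0.1156 + 0.7921 + 0.0081 + 0.2116 + 0.0324 + 0.1444 + 0.2304 = 1.8390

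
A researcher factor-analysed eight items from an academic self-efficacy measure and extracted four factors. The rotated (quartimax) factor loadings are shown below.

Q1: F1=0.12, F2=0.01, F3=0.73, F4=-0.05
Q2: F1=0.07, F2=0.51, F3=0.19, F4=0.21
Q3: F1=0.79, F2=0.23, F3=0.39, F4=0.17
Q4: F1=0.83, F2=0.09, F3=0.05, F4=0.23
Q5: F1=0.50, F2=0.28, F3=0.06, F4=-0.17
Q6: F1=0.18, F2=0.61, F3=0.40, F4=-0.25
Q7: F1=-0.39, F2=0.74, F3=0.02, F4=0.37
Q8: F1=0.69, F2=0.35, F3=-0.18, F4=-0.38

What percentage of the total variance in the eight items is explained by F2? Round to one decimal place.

18.0%

SS loadings for F2 = 0.01² + 0.51² + 0.23² + 0.09² + 0.28² + 0.61² + 0.74² + 0.35² = 1.4418
With 8 standardized items, total variance = 8. Proportion = 1.4418/8 = 0.1802 → 18.02%.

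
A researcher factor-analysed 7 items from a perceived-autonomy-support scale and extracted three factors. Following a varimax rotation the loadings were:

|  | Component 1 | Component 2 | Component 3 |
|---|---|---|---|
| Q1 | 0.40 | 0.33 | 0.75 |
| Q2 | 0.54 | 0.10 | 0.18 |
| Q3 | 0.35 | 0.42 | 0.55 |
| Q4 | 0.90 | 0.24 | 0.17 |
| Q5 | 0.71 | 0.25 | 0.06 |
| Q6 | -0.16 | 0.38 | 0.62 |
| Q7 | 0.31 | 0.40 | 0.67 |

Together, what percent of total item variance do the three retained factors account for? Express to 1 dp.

64.2%

Communalities: 0.8314, 0.3340, 0.6014, 0.8965, 0.5702, 0.5544, 0.7050; Σh² = 4.4929.
Total variance with 7 standardized items is 7, so the solution explains 4.4929/7 = 0.6418 = 64.18%.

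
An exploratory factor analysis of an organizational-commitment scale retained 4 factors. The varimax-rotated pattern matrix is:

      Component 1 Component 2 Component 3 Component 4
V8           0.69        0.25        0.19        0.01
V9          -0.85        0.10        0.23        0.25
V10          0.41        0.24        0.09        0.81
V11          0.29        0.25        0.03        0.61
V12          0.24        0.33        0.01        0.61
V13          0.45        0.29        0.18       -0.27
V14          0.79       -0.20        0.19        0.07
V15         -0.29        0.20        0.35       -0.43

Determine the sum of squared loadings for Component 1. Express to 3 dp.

SS loadings for Component 1 = 0.69² + (-0.85)² + 0.41² + 0.29² + 0.24² + 0.45² + 0.79² + (-0.29)² = 0.4761 + 0.7225 + 0.1681 + 0.0841 + 0.0576 + 0.2025 + 0.6241 + 0.0841 = 2.4191

2.419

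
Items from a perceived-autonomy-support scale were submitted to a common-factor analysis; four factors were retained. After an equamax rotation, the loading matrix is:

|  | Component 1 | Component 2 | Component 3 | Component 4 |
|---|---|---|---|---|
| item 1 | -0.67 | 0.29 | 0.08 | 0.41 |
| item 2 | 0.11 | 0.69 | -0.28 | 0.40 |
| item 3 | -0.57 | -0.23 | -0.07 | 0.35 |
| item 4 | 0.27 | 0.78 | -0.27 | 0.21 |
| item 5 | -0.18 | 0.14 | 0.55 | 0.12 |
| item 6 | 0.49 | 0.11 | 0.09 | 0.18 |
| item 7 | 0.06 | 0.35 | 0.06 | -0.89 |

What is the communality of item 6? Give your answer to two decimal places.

h² = 0.49² + 0.11² + 0.09² + 0.18² = 0.2401 + 0.0121 + 0.0081 + 0.0324 = 0.2927

0.29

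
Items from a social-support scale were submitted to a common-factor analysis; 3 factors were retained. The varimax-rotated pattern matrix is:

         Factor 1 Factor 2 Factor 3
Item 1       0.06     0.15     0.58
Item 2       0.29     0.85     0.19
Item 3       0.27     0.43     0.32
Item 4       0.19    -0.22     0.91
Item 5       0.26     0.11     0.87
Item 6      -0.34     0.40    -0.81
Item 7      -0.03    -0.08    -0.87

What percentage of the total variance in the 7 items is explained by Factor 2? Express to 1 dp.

16.5%

SS loadings for Factor 2 = 0.15² + 0.85² + 0.43² + (-0.22)² + 0.11² + 0.40² + (-0.08)² = 1.1568
With 7 standardized items, total variance = 7. Proportion = 1.1568/7 = 0.1653 → 16.53%.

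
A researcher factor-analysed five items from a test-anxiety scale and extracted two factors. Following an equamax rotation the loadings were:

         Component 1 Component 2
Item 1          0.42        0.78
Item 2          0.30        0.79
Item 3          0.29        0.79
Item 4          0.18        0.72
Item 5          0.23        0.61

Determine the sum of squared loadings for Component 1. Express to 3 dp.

0.436

SS loadings for Component 1 = 0.42² + 0.30² + 0.29² + 0.18² + 0.23² = 0.1764 + 0.0900 + 0.0841 + 0.0324 + 0.0529 = 0.4358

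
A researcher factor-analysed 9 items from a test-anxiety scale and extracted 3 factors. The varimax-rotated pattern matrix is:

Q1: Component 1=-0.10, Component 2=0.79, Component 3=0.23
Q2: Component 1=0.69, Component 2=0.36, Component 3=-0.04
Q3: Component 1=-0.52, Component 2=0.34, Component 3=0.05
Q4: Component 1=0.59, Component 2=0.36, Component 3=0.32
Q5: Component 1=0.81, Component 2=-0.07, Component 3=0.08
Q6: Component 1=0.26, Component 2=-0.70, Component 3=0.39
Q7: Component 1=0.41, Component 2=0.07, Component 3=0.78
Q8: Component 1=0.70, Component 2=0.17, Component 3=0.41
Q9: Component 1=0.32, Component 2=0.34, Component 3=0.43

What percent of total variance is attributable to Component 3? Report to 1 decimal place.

14.2%

SS loadings for Component 3 = 0.23² + (-0.04)² + 0.05² + 0.32² + 0.08² + 0.39² + 0.78² + 0.41² + 0.43² = 1.2793
With 9 standardized items, total variance = 9. Proportion = 1.2793/9 = 0.1421 → 14.21%.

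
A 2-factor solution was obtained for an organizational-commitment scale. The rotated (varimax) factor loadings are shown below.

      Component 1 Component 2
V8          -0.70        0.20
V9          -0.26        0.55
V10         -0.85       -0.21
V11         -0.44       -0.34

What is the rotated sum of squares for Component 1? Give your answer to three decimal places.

SS loadings for Component 1 = (-0.70)² + (-0.26)² + (-0.85)² + (-0.44)² = 0.4900 + 0.0676 + 0.7225 + 0.1936 = 1.4737

1.474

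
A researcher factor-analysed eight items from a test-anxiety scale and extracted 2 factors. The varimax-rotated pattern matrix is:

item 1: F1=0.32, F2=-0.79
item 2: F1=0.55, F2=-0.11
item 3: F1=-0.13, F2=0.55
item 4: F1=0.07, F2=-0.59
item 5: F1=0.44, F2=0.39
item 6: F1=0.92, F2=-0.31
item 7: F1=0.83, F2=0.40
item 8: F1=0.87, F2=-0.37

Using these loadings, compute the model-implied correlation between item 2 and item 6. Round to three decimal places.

0.540

r̂ = Σ λ_i·λ_j across factors = (0.55)(0.92) + (-0.11)(-0.31)
  = +0.5060 +0.0341 = 0.5401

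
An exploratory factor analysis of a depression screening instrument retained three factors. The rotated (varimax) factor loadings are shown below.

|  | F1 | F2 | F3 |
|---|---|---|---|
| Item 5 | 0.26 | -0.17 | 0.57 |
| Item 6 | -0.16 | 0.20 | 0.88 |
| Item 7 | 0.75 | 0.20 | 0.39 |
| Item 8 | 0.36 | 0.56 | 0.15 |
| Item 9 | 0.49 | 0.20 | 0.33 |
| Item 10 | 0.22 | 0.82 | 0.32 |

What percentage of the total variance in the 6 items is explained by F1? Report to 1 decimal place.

17.9%

SS loadings for F1 = 0.26² + (-0.16)² + 0.75² + 0.36² + 0.49² + 0.22² = 1.0738
With 6 standardized items, total variance = 6. Proportion = 1.0738/6 = 0.1790 → 17.90%.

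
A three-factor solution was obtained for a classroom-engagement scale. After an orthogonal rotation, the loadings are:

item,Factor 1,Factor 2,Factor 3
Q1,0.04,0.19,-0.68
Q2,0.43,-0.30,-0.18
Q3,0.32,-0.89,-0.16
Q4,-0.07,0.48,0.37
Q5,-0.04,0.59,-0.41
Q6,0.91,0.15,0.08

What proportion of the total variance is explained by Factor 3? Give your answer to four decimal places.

0.1386

SS loadings for Factor 3 = (-0.68)² + (-0.18)² + (-0.16)² + 0.37² + (-0.41)² + 0.08² = 0.8318
Proportion of variance = 0.8318 / 6 = 0.1386.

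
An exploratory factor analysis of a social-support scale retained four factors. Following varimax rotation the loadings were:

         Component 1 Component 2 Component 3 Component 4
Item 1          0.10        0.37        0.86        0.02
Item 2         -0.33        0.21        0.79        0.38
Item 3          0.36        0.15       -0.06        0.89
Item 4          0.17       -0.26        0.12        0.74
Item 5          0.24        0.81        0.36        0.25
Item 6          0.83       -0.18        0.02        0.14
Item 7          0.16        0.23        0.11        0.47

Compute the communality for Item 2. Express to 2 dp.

0.92

h² = (-0.33)² + 0.21² + 0.79² + 0.38² = 0.1089 + 0.0441 + 0.6241 + 0.1444 = 0.9215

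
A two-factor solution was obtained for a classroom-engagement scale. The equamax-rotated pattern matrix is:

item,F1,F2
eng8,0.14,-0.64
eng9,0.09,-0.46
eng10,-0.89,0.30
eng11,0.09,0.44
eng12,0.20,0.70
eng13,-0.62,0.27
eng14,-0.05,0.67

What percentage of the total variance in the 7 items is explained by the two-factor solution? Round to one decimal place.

45.3%

Communalities: 0.4292, 0.2197, 0.8821, 0.2017, 0.5300, 0.4573, 0.4514; Σh² = 3.1714.
Total variance with 7 standardized items is 7, so the solution explains 3.1714/7 = 0.4531 = 45.31%.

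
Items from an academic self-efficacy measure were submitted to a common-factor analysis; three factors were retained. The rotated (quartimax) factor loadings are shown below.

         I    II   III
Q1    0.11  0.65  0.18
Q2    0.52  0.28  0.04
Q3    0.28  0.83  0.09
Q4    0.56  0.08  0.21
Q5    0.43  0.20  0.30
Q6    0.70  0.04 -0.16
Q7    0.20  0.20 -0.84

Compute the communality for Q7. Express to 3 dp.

h² = 0.20² + 0.20² + (-0.84)² = 0.0400 + 0.0400 + 0.7056 = 0.7856

0.786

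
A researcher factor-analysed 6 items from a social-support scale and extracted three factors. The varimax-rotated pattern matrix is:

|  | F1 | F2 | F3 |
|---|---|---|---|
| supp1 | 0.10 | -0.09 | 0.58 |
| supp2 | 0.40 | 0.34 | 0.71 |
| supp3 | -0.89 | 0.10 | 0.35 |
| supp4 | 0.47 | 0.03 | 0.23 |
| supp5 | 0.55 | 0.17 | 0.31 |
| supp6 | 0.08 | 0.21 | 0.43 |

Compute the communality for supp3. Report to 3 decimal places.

0.925

h² = (-0.89)² + 0.10² + 0.35² = 0.7921 + 0.0100 + 0.1225 = 0.9246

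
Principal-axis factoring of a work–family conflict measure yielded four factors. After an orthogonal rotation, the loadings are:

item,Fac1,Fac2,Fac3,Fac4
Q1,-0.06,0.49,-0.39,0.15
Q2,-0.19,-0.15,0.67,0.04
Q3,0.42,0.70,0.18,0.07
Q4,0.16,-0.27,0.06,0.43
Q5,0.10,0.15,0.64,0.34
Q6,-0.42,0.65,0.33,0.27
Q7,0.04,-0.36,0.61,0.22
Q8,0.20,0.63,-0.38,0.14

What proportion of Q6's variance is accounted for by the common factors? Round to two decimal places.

h² = (-0.42)² + 0.65² + 0.33² + 0.27² = 0.1764 + 0.4225 + 0.1089 + 0.0729 = 0.7807

0.78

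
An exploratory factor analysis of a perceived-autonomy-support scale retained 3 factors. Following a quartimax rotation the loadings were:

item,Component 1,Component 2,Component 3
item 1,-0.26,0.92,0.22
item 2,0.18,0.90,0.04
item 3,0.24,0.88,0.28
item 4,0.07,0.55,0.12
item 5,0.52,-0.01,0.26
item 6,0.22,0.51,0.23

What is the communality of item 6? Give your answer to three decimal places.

h² = 0.22² + 0.51² + 0.23² = 0.0484 + 0.2601 + 0.0529 = 0.3614

0.361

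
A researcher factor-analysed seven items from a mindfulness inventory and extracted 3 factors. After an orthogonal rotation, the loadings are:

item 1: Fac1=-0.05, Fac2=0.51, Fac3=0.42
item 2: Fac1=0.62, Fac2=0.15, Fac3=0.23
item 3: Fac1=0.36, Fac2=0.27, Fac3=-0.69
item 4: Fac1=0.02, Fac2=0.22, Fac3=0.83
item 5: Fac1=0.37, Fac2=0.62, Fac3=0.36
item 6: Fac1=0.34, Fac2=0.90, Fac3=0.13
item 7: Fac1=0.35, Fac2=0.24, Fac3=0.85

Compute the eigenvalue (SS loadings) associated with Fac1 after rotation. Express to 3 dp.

0.892

SS loadings for Fac1 = (-0.05)² + 0.62² + 0.36² + 0.02² + 0.37² + 0.34² + 0.35² = 0.0025 + 0.3844 + 0.1296 + 0.0004 + 0.1369 + 0.1156 + 0.1225 = 0.8919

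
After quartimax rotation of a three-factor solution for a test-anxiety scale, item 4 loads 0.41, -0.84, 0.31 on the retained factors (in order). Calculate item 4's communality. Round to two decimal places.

h² = 0.41² + (-0.84)² + 0.31² = 0.1681 + 0.7056 + 0.0961 = 0.9698

0.97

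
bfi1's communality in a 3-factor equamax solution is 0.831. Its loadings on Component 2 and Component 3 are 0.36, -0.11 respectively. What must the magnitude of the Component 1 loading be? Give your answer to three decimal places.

0.830

Under orthogonal rotation h² = Σλ², so λ_Component 1² = h² − (0.1417) = 0.831 − 0.1417 = 0.6893.
|λ| = √0.6893 = 0.8302.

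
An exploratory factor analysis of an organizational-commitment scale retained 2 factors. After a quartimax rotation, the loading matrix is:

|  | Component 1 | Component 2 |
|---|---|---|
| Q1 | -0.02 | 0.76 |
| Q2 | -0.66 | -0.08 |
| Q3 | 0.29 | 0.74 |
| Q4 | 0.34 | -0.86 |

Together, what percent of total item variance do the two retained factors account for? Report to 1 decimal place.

Communalities: 0.5780, 0.4420, 0.6317, 0.8552; Σh² = 2.5069.
Total variance with 4 standardized items is 4, so the solution explains 2.5069/4 = 0.6267 = 62.67%.

62.7%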